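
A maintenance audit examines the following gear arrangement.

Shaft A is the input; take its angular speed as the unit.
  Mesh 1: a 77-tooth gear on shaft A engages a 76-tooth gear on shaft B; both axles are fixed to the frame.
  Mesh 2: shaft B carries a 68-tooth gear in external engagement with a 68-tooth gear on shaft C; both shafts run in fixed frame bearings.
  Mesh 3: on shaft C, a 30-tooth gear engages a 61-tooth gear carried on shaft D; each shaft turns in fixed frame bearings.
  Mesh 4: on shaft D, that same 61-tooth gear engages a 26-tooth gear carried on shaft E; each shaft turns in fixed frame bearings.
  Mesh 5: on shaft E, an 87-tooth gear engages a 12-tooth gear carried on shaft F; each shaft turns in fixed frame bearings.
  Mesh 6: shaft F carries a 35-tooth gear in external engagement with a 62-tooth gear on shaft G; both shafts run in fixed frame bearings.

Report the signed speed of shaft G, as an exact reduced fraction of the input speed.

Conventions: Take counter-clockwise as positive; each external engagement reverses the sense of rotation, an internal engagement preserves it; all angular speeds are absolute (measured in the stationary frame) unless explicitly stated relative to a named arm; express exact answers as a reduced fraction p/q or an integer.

6-mesh fixed-axis compound train (all bearings frame-fixed)
mesh 1 [77T→76T]: |ω|/ω_in = 1×77/76 = 77/76, sense flips to −
mesh 2 [68T→68T]: |ω|/ω_in = (77/76)×68/68 = 77/76, sense flips to +
mesh 3 [30T→61T]: |ω|/ω_in = (77/76)×30/61 = 1155/2318, sense flips to −
mesh 4 [61T→26T]: |ω|/ω_in = (1155/2318)×61/26 = 1155/988, sense flips to +
mesh 5 [87T→12T]: |ω|/ω_in = (1155/988)×87/12 = 33495/3952, sense flips to −
mesh 6 [35T→62T]: |ω|/ω_in = (33495/3952)×35/62 = 1172325/245024, sense flips to +
signed output speed (× input speed) = 1172325/245024

1172325/245024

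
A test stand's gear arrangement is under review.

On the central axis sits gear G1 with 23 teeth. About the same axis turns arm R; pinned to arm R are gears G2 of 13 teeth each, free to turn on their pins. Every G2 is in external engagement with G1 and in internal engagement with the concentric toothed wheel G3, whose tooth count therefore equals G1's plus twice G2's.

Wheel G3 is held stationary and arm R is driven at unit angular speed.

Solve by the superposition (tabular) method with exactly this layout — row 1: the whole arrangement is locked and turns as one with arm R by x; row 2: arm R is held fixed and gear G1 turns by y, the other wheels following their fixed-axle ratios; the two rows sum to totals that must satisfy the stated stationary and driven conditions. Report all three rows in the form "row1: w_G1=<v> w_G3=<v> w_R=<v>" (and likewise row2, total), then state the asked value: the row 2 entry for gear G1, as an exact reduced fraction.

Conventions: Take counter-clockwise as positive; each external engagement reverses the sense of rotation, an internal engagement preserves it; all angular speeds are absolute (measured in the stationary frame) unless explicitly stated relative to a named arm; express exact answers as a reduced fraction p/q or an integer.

row1: w_G1=1 w_G3=1 w_R=1
row2: w_G1=49/23 w_G3=-1 w_R=0
total: w_G1=72/23 w_G3=0 w_R=1
asked value: 49/23

recognized (axles ride arm R): planetary set, 23/13/49 teeth
row 1 — lock + rotate with arm: ω_sun = ω_ring = ω_arm = x
row 2 (arm held, sun turns y): ω_ring = −(23/49)·y, ω_arm = 0
boundary: total ω_ring = x − (23/49)·y = 0 and total ω_arm = x = 1  ⇒  y = 49/23, x = 1
row 2 ring = −(23/49)·49/23 = -1
totals (row 1 + row 2): sun 1 + 49/23 = 72/23, ring 1 + (-1) = 0, arm 1 + 0 = 1
asked cell (row2, sun) = 49/23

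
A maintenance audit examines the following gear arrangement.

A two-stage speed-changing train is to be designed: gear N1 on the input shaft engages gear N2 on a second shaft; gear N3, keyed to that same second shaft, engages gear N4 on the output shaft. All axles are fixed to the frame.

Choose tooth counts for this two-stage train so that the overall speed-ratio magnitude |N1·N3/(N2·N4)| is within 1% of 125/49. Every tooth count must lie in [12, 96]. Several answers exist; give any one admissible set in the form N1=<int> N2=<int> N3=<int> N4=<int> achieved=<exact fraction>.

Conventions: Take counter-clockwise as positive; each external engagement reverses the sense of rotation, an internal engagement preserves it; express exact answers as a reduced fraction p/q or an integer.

design class (target 125/49): fixed-axis compound train
target = 125/49 in lowest terms: an exact hit needs N1·N3 = k·125 and N2·N4 = k·49 for one integer k, every count in [12, 96]; additionally prefer no 1:1 stage (N1 ≠ N2, N3 ≠ N4)
k = 1…3: no 1:1-free in-range split of k·125 and k·49 into factor pairs; take k = 4
k = 4: N1·N3 = 500 = 20·25, N2·N4 = 196 = 14·14
achieved = 20·25/(14·14) = 125/49; |achieved − target| = 0 ≤ 5/196 ✓

N1=20 N2=14 N3=25 N4=14 achieved=125/49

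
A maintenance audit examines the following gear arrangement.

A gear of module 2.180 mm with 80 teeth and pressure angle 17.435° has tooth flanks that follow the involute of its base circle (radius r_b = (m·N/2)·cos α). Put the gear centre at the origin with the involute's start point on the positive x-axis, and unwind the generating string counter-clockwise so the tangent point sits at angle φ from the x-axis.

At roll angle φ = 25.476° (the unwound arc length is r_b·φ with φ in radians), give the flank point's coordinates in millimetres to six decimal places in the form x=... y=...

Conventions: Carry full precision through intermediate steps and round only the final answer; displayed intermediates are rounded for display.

x=91.015686 y=2.389929

class = single-mesh tooth geometry [base-circle involute, m = 2.180, 80T]
pitch radius r_p = m·N/2 = 2.180·80/2 = 87.200000
base radius r_b = r_p·cos α = 87.200000·cos 17.435° = 83.193812
roll angle φ = 25.476° = 0.44464008 rad
x = r_b·(cos φ + φ·sin φ) = 91.015686
y = r_b·(sin φ − φ·cos φ) = 2.389929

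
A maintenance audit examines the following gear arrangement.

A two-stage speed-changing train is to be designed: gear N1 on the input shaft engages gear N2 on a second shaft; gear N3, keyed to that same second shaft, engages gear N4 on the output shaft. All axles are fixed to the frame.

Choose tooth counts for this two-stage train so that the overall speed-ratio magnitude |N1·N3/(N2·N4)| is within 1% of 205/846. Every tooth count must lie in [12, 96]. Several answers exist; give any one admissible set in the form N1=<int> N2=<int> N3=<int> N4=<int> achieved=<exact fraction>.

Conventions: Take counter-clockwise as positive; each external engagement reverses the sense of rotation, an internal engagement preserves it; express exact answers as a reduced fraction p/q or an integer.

N1=15 N2=27 N3=41 N4=94 achieved=205/846

class = fixed-axis compound train [2-stage, 205/846 wanted]
target = 205/846 in lowest terms: an exact hit needs N1·N3 = k·205 and N2·N4 = k·846 for one integer k, every count in [12, 96]; additionally prefer no 1:1 stage (N1 ≠ N2, N3 ≠ N4)
k = 1…2: no 1:1-free in-range split of k·205 and k·846 into factor pairs; take k = 3
k = 3: N1·N3 = 615 = 15·41, N2·N4 = 2538 = 27·94
achieved = 15·41/(27·94) = 205/846; |achieved − target| = 0 ≤ 41/16920 ✓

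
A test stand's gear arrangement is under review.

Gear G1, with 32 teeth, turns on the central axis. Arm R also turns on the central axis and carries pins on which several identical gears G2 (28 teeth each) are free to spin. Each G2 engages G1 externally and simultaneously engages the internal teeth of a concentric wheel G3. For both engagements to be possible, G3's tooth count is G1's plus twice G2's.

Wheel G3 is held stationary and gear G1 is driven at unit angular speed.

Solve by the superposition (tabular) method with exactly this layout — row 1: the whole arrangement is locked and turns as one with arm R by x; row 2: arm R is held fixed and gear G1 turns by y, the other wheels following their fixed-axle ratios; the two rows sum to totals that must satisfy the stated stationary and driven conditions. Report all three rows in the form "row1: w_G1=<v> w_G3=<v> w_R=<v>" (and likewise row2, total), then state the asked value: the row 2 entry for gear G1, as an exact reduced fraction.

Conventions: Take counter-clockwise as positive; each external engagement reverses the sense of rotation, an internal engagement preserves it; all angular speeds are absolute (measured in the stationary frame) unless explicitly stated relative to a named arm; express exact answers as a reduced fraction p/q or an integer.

recognized (axles ride arm R): planetary set, 32/28/88 teeth
superposition row 1 [locked train]: every member turns x
row 2: sun turns y, ring = −(32/88)·y, arm 0
boundary: total ω_ring = x − (32/88)·y = 0 and total ω_sun = x + y = 1  ⇒  y = 11/15, x = 4/15
row 2 ring = −(32/88)·11/15 = -4/15
totals (row 1 + row 2): sun 4/15 + 11/15 = 1, ring 4/15 + (-4/15) = 0, arm 4/15 + 0 = 4/15
asked cell (row2, sun) = 11/15

row1: w_G1=4/15 w_G3=4/15 w_R=4/15
row2: w_G1=11/15 w_G3=-4/15 w_R=0
total: w_G1=1 w_G3=0 w_R=4/15
asked value: 11/15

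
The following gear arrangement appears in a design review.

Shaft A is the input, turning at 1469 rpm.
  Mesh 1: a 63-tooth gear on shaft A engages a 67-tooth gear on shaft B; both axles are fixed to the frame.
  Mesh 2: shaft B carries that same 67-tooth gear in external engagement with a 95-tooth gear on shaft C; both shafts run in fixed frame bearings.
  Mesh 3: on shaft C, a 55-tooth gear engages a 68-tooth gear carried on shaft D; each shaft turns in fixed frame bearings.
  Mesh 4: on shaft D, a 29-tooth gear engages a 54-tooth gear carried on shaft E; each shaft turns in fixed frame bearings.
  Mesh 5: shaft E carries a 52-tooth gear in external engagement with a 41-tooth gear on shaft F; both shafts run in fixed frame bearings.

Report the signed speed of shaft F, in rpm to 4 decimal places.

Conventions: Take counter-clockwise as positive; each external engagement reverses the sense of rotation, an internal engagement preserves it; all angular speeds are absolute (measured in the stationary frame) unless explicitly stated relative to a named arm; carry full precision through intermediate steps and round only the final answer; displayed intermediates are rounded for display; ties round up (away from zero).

5-mesh fixed-axis compound train (all bearings frame-fixed)
mesh 1 [63T→67T]: ω = 1469.0000×63/67 = 1381.2985 rpm, sense flips to −
mesh 2 [67T→95T]: ω = 1381.2985×67/95 = 974.1789 rpm, sense flips to +
mesh 3 [55T→68T]: ω = 974.1789×55/68 = 787.9389 rpm, sense flips to −
mesh 4 [29T→54T]: ω = 787.9389×29/54 = 423.1523 rpm, sense flips to +
mesh 5 [52T→41T]: ω = 423.1523×52/41 = 536.6810 rpm, sense flips to −
signed output speed = -536.6810 rpm

-536.6810 rpm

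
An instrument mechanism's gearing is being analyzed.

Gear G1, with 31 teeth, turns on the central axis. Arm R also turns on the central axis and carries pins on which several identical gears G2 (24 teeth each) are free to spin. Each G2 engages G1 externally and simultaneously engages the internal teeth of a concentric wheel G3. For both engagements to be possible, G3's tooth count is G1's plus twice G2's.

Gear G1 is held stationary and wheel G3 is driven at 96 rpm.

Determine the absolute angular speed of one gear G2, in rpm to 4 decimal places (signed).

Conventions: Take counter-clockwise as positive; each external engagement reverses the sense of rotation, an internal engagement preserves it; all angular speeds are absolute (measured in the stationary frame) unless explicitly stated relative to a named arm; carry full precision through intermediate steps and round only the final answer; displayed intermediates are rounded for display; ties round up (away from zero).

topology: planetary set — G1 31T / G2 24T / G3 79T, arm = carrier (Willis)
normalise by the input: solve with ω_ring = 1, then scale by 96 rpm
ring teeth: 31 + 2·24 = 79
31(ω_sun−ω_arm) = −79(ω_ring−ω_arm),  ω_sun = 0, ω_ring = 1
31(0−ω_arm) = −79(1−ω_arm)  ⇒  110·ω_arm = 79  ⇒  ω_arm = 79/110
sun–planet mesh: 31·(0−79/110) = −24·(ω_p−ω_arm)  ⇒  ω_p−ω_arm = 2449/2640
ω_p = 79/110 + 2449/2640 = 79/48
scale: ω_p = 79/48 × 96 rpm = +158.0000 rpm

+158.0000 rpm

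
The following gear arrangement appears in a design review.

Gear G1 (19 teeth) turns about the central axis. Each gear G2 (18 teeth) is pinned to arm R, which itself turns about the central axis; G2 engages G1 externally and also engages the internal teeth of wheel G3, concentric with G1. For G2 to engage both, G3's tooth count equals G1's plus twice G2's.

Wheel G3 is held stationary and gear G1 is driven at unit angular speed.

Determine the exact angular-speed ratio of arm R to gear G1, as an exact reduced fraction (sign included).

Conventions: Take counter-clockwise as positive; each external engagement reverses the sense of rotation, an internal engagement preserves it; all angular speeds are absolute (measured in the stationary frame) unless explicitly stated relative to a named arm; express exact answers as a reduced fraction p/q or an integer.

19/74

class = planetary set [G3 = 19+2·18 = 55; Willis about the carrier]
ring teeth: 19 + 2·18 = 55
19(ω_sun−ω_arm) = −55(ω_ring−ω_arm),  ω_ring = 0, ω_sun = 1
19(1−ω_arm) = −55(0−ω_arm)  ⇒  74·ω_arm = 19  ⇒  ω_arm = 19/74
ω_out/ω_in = 19/74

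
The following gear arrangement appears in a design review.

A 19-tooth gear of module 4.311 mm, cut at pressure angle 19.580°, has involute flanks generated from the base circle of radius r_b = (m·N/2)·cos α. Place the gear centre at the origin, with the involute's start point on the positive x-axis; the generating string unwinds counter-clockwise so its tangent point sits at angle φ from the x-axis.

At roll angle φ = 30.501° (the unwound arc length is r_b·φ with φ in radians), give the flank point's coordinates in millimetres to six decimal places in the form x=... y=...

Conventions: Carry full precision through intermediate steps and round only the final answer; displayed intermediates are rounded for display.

x=43.672449 y=1.885942

single-mesh involute tooth geometry (19T wheel at module 4.311)
pitch radius r_p = m·N/2 = 4.311·19/2 = 40.954500
base radius r_b = r_p·cos α = 40.954500·cos 19.580° = 38.586285
roll angle φ = 30.501° = 0.53234288 rad
x = r_b·(cos φ + φ·sin φ) = 43.672449
y = r_b·(sin φ − φ·cos φ) = 1.885942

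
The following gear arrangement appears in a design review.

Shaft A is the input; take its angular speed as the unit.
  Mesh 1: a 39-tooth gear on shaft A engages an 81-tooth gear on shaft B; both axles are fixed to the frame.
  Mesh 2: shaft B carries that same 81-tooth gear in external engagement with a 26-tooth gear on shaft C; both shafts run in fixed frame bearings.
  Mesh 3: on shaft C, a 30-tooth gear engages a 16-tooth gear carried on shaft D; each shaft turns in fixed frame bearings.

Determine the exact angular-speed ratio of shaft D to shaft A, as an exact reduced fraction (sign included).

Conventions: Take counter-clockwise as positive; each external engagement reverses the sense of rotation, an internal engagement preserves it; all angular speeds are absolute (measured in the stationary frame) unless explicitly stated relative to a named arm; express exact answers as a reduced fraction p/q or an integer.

class = fixed-axis compound train [3 meshes; 3 ratios multiply, 3 sense flips]
mesh 1 [39T→81T]: running ratio 13/27, sense −
mesh 2 [81T→26T]: running ratio 3/2, sense +
mesh 3 [30T→16T]: running ratio 45/16, sense −
ω_out/ω_in = -45/16

-45/16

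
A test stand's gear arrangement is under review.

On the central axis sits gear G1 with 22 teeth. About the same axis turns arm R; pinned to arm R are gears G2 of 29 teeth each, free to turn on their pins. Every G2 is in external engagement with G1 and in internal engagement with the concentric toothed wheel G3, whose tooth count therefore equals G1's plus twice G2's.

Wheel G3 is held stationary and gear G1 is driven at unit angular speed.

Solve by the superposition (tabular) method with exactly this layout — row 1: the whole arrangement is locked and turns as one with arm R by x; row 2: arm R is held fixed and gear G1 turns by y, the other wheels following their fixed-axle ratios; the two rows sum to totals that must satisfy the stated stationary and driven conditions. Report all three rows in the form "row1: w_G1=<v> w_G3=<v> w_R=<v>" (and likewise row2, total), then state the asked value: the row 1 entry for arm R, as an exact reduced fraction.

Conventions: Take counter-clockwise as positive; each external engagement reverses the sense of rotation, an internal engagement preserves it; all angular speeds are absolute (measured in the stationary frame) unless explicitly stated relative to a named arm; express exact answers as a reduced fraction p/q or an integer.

planetary set (22T centre, 29T on arm, 80T internal) — Willis relation
row 1 (train locked, turned with arm): all members turn x
superposition row 2 [arm held]: sun y, ring −(22/80)·y, arm 0
boundary: total ω_ring = x − (22/80)·y = 0 and total ω_sun = x + y = 1  ⇒  y = 40/51, x = 11/51
row 2 ring = −(22/80)·40/51 = -11/51
totals (row 1 + row 2): sun 11/51 + 40/51 = 1, ring 11/51 + (-11/51) = 0, arm 11/51 + 0 = 11/51
asked cell (row1, arm) = 11/51

row1: w_G1=11/51 w_G3=11/51 w_R=11/51
row2: w_G1=40/51 w_G3=-11/51 w_R=0
total: w_G1=1 w_G3=0 w_R=11/51
asked value: 11/51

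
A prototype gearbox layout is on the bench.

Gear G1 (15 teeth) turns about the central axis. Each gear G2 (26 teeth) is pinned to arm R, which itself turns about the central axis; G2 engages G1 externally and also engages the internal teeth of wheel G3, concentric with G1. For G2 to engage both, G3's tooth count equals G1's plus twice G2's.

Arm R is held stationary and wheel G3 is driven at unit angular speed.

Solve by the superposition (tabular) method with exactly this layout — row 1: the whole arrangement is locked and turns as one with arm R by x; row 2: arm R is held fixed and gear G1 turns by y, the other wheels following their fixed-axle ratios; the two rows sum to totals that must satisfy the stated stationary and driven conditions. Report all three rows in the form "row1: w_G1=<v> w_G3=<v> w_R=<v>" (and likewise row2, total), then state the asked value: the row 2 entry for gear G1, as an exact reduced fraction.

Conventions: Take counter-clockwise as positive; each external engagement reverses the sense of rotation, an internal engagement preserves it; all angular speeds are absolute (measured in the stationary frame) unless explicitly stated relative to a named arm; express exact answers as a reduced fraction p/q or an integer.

class = planetary set [G3 = 15+2·26 = 67; Willis about the carrier]
row 1 (train locked, turned with arm): all members turn x
row 2 — arm fixed, fixed-axis ratios: sun y, ring −(15/67)·y, arm 0
boundary: total ω_arm = x = 0 and total ω_ring = x − (15/67)·y = 1  ⇒  y = -67/15, x = 0
row 2 ring = −(15/67)·(-67/15) = 1
totals (row 1 + row 2): sun 0 + (-67/15) = -67/15, ring 0 + 1 = 1, arm 0 + 0 = 0
asked cell (row2, sun) = -67/15

row1: w_G1=0 w_G3=0 w_R=0
row2: w_G1=-67/15 w_G3=1 w_R=0
total: w_G1=-67/15 w_G3=1 w_R=0
asked value: -67/15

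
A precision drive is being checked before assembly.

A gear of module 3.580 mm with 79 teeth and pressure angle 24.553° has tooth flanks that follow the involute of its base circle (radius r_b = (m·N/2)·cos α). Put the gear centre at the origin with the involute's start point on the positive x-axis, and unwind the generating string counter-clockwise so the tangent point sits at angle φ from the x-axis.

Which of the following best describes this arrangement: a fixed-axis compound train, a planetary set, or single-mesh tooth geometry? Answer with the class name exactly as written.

single-mesh tooth geometry

single-mesh involute tooth geometry (79T wheel at module 3.580)
classification: single-mesh tooth geometry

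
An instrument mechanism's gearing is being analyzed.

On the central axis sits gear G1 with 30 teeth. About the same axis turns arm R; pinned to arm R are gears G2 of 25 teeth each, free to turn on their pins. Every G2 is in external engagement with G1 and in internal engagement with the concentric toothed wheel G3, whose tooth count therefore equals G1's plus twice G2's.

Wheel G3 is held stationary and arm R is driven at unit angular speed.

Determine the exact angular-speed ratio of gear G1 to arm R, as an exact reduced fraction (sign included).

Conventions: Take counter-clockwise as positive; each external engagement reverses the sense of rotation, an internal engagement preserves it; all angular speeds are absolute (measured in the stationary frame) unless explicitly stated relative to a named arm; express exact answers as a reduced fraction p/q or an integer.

11/3

planetary set (30T centre, 25T on arm, 80T internal) — Willis relation
ring teeth: 30 + 2·25 = 80
30(ω_sun−ω_arm) = −80(ω_ring−ω_arm),  ω_ring = 0, ω_arm = 1
ω_sun = 1 − (80/30)(0−1) = 11/3
ω_out/ω_in = 11/3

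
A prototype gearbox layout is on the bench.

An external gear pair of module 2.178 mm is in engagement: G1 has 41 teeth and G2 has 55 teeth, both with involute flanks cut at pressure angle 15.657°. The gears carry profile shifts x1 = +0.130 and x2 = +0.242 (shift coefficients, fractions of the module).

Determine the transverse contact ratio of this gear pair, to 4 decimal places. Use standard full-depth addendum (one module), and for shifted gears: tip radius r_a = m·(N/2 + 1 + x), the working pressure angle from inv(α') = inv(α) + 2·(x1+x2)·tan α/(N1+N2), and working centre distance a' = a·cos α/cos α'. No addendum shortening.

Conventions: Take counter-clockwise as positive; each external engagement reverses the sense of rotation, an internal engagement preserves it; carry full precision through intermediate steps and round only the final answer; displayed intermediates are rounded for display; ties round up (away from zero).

recognized (one external pair, fixed centres): single-mesh tooth geometry, m = 2.178, N1 = 41, N2 = 55
base radii: r_b1 = 42.992279, r_b2 = 57.672570
tip radii: r_a1 = 47.110140, r_a2 = 62.600076
inv(α') = inv(15.657°) + 2·(+0.130+0.242)·tan α/(41+55) = 0.00918366  ⇒  α' = 17.09684°
a' = a·cos α / cos α' = 104.5440·cos 15.657°/cos 17.09684° = 105.318978
action lengths: √(r_a1²−r_b1²) = 19.262119, √(r_a2²−r_b2²) = 24.344285
base pitch p_b = π·m·cos α = 6.588499
CR = (19.262119 + 24.344285 − 105.318978·sin 17.09684°)/6.588499 = 1.919090
contact ratio ≈ 1.9191

1.9191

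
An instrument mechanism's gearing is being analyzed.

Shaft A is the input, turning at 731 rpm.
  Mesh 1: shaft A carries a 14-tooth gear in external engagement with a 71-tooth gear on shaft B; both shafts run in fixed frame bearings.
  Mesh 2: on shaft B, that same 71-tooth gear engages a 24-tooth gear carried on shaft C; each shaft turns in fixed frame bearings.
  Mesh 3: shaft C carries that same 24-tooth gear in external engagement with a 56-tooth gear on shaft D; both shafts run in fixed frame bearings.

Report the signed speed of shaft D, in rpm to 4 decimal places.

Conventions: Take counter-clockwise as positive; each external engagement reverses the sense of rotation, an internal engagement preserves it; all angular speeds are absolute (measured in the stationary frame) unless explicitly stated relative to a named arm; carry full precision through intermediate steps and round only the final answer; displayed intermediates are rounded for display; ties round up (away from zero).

-182.7500 rpm

recognized (4 fixed axles, 3 meshes): fixed-axis compound train
mesh 1 [14T→71T]: ω = 731.0000×14/71 = 144.1408 rpm, sense flips to −
mesh 2 [71T→24T]: ω = 144.1408×71/24 = 426.4167 rpm, sense flips to +
mesh 3 [24T→56T]: ω = 426.4167×24/56 = 182.7500 rpm, sense flips to −
signed output speed = -182.7500 rpm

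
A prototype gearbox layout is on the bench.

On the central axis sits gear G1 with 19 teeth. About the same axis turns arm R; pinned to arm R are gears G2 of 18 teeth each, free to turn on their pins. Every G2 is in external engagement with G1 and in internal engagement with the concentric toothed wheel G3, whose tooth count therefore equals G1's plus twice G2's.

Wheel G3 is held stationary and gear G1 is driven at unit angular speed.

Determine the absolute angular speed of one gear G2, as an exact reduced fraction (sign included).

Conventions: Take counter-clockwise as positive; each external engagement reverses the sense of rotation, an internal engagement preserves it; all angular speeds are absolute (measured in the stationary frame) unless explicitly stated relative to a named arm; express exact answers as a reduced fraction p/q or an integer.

recognized (axles ride arm R): planetary set, 19/18/55 teeth
ring teeth: 19 + 2·18 = 55
19(ω_sun−ω_arm) = −55(ω_ring−ω_arm),  ω_ring = 0, ω_sun = 1
19(1−ω_arm) = −55(0−ω_arm)  ⇒  74·ω_arm = 19  ⇒  ω_arm = 19/74
sun–planet mesh: 19·(1−19/74) = −18·(ω_p−ω_arm)  ⇒  ω_p−ω_arm = -1045/1332
ω_p = 19/74 − 1045/1332 = -19/36
exact speed ratio = -19/36

-19/36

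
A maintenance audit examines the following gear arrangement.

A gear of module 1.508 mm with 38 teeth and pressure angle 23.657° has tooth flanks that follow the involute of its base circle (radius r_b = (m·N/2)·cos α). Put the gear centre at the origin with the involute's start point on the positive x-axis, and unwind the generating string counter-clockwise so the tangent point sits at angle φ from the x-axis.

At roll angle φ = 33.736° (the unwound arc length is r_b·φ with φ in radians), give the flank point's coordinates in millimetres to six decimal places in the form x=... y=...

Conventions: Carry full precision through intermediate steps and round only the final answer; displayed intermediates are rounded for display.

x=30.406736 y=1.724618

topology: single-mesh involute geometry — m = 1.508, N = 38
pitch radius r_p = m·N/2 = 1.508·38/2 = 28.652000
base radius r_b = r_p·cos α = 28.652000·cos 23.657° = 26.244200
roll angle φ = 33.736° = 0.58880428 rad
x = r_b·(cos φ + φ·sin φ) = 30.406736
y = r_b·(sin φ − φ·cos φ) = 1.724618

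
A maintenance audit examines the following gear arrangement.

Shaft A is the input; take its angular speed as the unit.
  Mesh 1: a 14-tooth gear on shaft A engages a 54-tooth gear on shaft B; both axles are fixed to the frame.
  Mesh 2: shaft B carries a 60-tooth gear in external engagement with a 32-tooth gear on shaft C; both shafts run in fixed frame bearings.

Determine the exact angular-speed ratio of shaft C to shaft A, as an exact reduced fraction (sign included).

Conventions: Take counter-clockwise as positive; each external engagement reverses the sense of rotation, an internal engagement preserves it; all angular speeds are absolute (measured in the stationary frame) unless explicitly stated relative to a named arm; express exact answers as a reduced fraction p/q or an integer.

class = fixed-axis compound train [2 meshes; 2 ratios multiply, 2 sense flips]
mesh 1 [14T→54T]: running ratio 7/27, sense −
mesh 2 [60T→32T]: running ratio 35/72, sense +
ω_out/ω_in = 35/72

35/72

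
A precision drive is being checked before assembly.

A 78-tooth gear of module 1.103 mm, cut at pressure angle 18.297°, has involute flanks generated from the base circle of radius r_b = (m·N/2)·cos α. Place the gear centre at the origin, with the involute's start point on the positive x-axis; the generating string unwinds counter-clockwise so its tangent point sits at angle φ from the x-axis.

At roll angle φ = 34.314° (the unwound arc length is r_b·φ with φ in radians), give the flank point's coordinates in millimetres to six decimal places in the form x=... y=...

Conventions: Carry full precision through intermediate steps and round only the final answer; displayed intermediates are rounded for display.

single-mesh involute tooth geometry (78T wheel at module 1.103)
pitch radius r_p = m·N/2 = 1.103·78/2 = 43.017000
base radius r_b = r_p·cos α = 43.017000·cos 18.297° = 40.842143
roll angle φ = 34.314° = 0.59889228 rad
x = r_b·(cos φ + φ·sin φ) = 47.522809
y = r_b·(sin φ − φ·cos φ) = 2.820823

x=47.522809 y=2.820823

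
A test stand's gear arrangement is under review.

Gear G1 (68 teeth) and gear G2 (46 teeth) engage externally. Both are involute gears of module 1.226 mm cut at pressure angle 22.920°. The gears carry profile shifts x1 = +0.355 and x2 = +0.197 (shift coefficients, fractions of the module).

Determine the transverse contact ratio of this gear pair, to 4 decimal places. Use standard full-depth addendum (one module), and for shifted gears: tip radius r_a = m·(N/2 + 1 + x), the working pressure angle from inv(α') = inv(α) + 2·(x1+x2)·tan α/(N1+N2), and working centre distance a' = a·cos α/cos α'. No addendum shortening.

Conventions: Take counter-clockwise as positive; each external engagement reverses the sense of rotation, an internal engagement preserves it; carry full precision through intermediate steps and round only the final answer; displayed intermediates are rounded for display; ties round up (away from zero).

topology: single-mesh involute geometry — m = 1.226, 68T/46T pair
base radii: r_b1 = 38.393028, r_b2 = 25.971754
tip radii: r_a1 = 43.345230, r_a2 = 29.665522
inv(α') = inv(22.920°) + 2·(+0.355+0.197)·tan α/(68+46) = 0.02689324  ⇒  α' = 24.15597°
a' = a·cos α / cos α' = 69.8820·cos 22.920°/cos 24.15597° = 70.541783
action lengths: √(r_a1²−r_b1²) = 20.119253, √(r_a2²−r_b2²) = 14.335661
base pitch p_b = π·m·cos α = 3.547508
CR = (20.119253 + 14.335661 − 70.541783·sin 24.15597°)/3.547508 = 1.575097
contact ratio ≈ 1.5751

1.5751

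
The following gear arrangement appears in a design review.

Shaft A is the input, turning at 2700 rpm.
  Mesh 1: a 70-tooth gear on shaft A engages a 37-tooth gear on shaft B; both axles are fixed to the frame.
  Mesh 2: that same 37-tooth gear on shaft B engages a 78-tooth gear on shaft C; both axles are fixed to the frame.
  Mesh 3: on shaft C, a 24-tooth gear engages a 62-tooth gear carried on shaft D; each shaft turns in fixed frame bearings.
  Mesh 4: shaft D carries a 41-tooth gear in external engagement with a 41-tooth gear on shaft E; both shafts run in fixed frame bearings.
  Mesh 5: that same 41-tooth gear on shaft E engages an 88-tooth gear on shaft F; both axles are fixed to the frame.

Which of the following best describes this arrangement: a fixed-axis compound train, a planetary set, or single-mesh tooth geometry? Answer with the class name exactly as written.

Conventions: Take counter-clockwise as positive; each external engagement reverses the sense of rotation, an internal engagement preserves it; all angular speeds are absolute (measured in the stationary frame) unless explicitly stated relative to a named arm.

fixed-axis compound train

recognized (6 fixed axles, 5 meshes): fixed-axis compound train
classification: fixed-axis compound train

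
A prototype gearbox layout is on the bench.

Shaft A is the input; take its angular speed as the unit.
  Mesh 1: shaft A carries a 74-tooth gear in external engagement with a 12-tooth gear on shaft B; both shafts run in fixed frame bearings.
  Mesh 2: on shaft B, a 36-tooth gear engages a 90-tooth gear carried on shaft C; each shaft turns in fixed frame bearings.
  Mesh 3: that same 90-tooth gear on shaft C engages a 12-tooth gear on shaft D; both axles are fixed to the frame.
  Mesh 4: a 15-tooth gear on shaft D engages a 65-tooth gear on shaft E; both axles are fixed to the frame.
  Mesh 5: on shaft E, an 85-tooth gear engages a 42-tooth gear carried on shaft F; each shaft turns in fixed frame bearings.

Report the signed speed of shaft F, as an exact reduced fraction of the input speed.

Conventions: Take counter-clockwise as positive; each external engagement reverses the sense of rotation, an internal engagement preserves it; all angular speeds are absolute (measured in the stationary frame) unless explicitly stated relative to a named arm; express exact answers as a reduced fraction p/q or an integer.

5-mesh fixed-axis compound train (all bearings frame-fixed)
mesh 1 [74T→12T]: |ω|/ω_in = 1×74/12 = 37/6, sense flips to −
mesh 2 [36T→90T]: |ω|/ω_in = (37/6)×36/90 = 37/15, sense flips to +
mesh 3 [90T→12T]: |ω|/ω_in = (37/15)×90/12 = 37/2, sense flips to −
mesh 4 [15T→65T]: |ω|/ω_in = (37/2)×15/65 = 111/26, sense flips to +
mesh 5 [85T→42T]: |ω|/ω_in = (111/26)×85/42 = 3145/364, sense flips to −
signed output speed (× input speed) = -3145/364

-3145/364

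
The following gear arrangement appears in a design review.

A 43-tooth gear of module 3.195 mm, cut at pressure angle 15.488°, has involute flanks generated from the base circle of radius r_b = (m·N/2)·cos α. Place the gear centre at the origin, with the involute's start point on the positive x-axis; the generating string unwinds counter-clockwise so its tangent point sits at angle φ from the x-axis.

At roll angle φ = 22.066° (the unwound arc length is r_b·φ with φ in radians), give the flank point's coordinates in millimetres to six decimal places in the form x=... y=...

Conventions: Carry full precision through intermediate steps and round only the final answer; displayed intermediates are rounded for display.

x=70.926757 y=1.241857

topology: single-mesh involute geometry — m = 3.195, N = 43
pitch radius r_p = m·N/2 = 3.195·43/2 = 68.692500
base radius r_b = r_p·cos α = 68.692500·cos 15.488° = 66.198028
roll angle φ = 22.066° = 0.38512435 rad
x = r_b·(cos φ + φ·sin φ) = 70.926757
y = r_b·(sin φ − φ·cos φ) = 1.241857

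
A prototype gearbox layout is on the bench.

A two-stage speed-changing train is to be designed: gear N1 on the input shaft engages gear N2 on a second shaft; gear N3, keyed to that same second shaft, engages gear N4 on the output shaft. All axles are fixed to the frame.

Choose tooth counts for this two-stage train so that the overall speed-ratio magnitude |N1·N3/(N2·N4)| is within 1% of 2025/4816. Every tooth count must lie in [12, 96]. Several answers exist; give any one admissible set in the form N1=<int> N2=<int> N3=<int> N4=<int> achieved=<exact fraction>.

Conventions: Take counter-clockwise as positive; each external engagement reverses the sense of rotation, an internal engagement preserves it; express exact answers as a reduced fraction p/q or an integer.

N1=25 N2=56 N3=81 N4=86 achieved=2025/4816

topology: fixed-axis compound train — 2 stages, target 2025/4816
target = 2025/4816 in lowest terms: an exact hit needs N1·N3 = k·2025 and N2·N4 = k·4816 for one integer k, every count in [12, 96]; additionally prefer no 1:1 stage (N1 ≠ N2, N3 ≠ N4)
k = 1: N1·N3 = 2025 = 25·81, N2·N4 = 4816 = 56·86
achieved = 25·81/(56·86) = 2025/4816; |achieved − target| = 0 ≤ 81/19264 ✓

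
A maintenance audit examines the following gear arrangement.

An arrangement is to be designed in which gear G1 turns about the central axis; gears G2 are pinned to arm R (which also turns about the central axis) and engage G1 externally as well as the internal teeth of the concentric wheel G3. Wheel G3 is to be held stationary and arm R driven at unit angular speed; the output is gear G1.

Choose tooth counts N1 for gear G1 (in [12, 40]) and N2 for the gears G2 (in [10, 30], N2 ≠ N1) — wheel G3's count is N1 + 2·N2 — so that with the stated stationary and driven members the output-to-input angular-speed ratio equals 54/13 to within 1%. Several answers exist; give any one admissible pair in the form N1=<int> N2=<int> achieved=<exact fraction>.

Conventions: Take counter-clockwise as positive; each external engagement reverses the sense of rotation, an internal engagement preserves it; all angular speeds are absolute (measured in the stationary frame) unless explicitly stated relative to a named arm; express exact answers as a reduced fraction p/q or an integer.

N1=13 N2=14 achieved=54/13

design class (target 54/13): planetary set
Willis with ω_ring = 0: ω_sun/ω_arm = (N1+N3)/N1; set equal to 54/13  ⇒  N3/N1 = 54/13 − 1 = 41/13
N3 = N1 + 2·N2  ⇒  N2/N1 = (N3/N1 − 1)/2 = (41/13 − 1)/2 = 14/13
smallest multiple with N1 ≥ 12 and N2 ≥ 10: k = 1  ⇒  N1 = 1·13 = 13, N2 = 1·14 = 14 (N1 ≤ 40, N2 ≤ 30, N2 ≠ N1 ✓), N3 = 13 + 2·14 = 41
check: (N1+N3)/N1 with N1 = 13, N3 = 41 gives 54/13; |achieved − target| = 0 ≤ 27/650 ✓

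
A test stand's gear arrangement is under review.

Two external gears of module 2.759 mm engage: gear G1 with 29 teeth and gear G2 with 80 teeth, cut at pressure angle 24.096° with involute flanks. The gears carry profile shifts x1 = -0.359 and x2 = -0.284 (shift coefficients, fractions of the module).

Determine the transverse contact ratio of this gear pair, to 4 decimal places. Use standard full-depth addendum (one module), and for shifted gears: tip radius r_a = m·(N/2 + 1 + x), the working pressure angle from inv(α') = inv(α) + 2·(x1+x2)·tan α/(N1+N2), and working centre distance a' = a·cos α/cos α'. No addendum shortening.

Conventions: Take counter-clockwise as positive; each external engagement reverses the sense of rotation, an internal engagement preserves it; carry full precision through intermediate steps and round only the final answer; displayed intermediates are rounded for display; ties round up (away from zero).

1.6717

recognized (one external pair, fixed centres): single-mesh tooth geometry, m = 2.759, N1 = 29, N2 = 80
base radii: r_b1 = 36.519528, r_b2 = 100.743526
tip radii: r_a1 = 41.774019, r_a2 = 112.335444
inv(α') = inv(24.096°) + 2·(-0.359-0.284)·tan α/(29+80) = 0.02140671  ⇒  α' = 22.46395°
a' = a·cos α / cos α' = 150.3655·cos 24.096°/cos 22.46395° = 148.533775
action lengths: √(r_a1²−r_b1²) = 20.282819, √(r_a2²−r_b2²) = 49.699035
base pitch p_b = π·m·cos α = 7.912378
CR = (20.282819 + 49.699035 − 148.533775·sin 22.46395°)/7.912378 = 1.671659
contact ratio ≈ 1.6717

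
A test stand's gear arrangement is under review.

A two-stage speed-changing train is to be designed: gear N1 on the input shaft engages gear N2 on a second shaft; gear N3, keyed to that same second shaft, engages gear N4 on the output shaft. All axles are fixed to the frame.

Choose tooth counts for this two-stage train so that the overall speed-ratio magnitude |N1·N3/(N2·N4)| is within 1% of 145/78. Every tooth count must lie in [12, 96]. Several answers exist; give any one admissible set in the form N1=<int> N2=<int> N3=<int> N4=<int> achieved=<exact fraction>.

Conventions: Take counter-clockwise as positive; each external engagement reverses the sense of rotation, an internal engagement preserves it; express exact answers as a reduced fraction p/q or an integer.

design class (target 145/78): fixed-axis compound train
target = 145/78 in lowest terms: an exact hit needs N1·N3 = k·145 and N2·N4 = k·78 for one integer k, every count in [12, 96]; additionally prefer no 1:1 stage (N1 ≠ N2, N3 ≠ N4)
k = 1…2: no 1:1-free in-range split of k·145 and k·78 into factor pairs; take k = 3
k = 3: N1·N3 = 435 = 15·29, N2·N4 = 234 = 13·18
achieved = 15·29/(13·18) = 145/78; |achieved − target| = 0 ≤ 29/1560 ✓

N1=15 N2=13 N3=29 N4=18 achieved=145/78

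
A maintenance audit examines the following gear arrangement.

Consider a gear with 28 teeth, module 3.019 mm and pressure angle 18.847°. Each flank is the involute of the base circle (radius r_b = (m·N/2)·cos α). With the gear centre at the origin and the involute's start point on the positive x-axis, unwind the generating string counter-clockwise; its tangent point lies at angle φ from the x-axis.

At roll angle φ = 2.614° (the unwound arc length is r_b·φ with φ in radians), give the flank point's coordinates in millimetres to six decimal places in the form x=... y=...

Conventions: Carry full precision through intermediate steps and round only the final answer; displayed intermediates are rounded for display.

class = single-mesh tooth geometry [base-circle involute, m = 3.019, 28T]
pitch radius r_p = m·N/2 = 3.019·28/2 = 42.266000
base radius r_b = r_p·cos α = 42.266000·cos 18.847° = 39.999891
roll angle φ = 2.614° = 0.04562291 rad
x = r_b·(cos φ + φ·sin φ) = 40.041498
y = r_b·(sin φ − φ·cos φ) = 0.001266

x=40.041498 y=0.001266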